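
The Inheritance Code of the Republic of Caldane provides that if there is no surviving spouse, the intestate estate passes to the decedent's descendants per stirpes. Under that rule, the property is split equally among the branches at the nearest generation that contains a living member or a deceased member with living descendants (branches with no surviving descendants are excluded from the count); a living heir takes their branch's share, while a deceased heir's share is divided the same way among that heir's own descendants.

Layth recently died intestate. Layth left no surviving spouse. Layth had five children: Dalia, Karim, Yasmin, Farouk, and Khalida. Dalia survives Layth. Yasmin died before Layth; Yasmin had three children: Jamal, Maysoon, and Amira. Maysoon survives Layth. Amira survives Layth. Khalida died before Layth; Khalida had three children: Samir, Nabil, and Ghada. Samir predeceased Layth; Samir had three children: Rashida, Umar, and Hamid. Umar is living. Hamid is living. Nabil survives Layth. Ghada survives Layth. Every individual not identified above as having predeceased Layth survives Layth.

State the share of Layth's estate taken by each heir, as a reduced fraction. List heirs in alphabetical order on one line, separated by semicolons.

There is no surviving spouse, so the entire estate passes to Layth's descendants per stirpes.
The estate is divided into 5 equal shares of 1/5 among Dalia, Karim, Yasmin, Farouk, Khalida.
Dalia is living and takes 1/5.
Karim is living and takes 1/5.
Yasmin predeceased; the 1/5 allotted to Yasmin's branch passes to Yasmin's issue by representation.
The 1/5 is divided into 3 equal shares of 1/15 among Jamal, Maysoon, Amira.
Jamal is living and takes 1/15.
Maysoon is living and takes 1/15.
Amira is living and takes 1/15.
Farouk is living and takes 1/5.
Khalida predeceased; the 1/5 allotted to Khalida's branch passes to Khalida's issue by representation.
The 1/5 is divided into 3 equal shares of 1/15 among Samir, Nabil, Ghada.
Samir predeceased; the 1/15 allotted to Samir's branch passes to Samir's issue by representation.
The 1/15 is divided into 3 equal shares of 1/45 among Rashida, Umar, Hamid.
Rashida is living and takes 1/45.
Umar is living and takes 1/45.
Hamid is living and takes 1/45.
Nabil is living and takes 1/15.
Ghada is living and takes 1/15.

Amira 1/15; Dalia 1/5; Farouk 1/5; Ghada 1/15; Hamid 1/45; Jamal 1/15; Karim 1/5; Maysoon 1/15; Nabil 1/15; Rashida 1/45; Umar 1/45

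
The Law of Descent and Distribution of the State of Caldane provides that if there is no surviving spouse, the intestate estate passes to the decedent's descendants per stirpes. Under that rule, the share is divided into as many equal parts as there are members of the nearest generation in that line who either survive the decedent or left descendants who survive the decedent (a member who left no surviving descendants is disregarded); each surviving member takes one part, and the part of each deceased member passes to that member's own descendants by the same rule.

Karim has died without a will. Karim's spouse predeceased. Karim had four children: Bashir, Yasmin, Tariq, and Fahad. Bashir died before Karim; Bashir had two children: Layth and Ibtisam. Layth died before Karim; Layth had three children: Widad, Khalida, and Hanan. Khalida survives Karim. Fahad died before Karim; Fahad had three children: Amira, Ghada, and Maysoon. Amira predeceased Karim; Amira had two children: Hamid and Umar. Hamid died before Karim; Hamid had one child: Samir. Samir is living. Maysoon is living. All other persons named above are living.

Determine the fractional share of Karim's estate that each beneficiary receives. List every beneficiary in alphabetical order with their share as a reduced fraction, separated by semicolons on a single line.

Ghada 1/12; Hanan 1/24; Ibtisam 1/8; Khalida 1/24; Maysoon 1/12; Samir 1/24; Tariq 1/4; Umar 1/24; Widad 1/24; Yasmin 1/4

There is no surviving spouse, so the entire estate passes to Karim's descendants per stirpes.
The estate is divided into 4 equal shares of 1/4 among Bashir, Yasmin, Tariq, Fahad.
Bashir predeceased; the 1/4 allotted to Bashir's branch passes to Bashir's issue by representation.
The 1/4 is divided into 2 equal shares of 1/8 among Layth, Ibtisam.
Layth predeceased; the 1/8 allotted to Layth's branch passes to Layth's issue by representation.
The 1/8 is divided into 3 equal shares of 1/24 among Widad, Khalida, Hanan.
Widad is living and takes 1/24.
Khalida is living and takes 1/24.
Hanan is living and takes 1/24.
Ibtisam is living and takes 1/8.
Yasmin is living and takes 1/4.
Tariq is living and takes 1/4.
Fahad predeceased; the 1/4 allotted to Fahad's branch passes to Fahad's issue by representation.
The 1/4 is divided into 3 equal shares of 1/12 among Amira, Ghada, Maysoon.
Amira predeceased; the 1/12 allotted to Amira's branch passes to Amira's issue by representation.
The 1/12 is divided into 2 equal shares of 1/24 among Hamid, Umar.
Hamid predeceased; the 1/24 allotted to Hamid's branch passes to Hamid's issue by representation.
Samir is the sole taker at this level and receives the full 1/24.
Umar is living and takes 1/24.
Ghada is living and takes 1/12.
Maysoon is living and takes 1/12.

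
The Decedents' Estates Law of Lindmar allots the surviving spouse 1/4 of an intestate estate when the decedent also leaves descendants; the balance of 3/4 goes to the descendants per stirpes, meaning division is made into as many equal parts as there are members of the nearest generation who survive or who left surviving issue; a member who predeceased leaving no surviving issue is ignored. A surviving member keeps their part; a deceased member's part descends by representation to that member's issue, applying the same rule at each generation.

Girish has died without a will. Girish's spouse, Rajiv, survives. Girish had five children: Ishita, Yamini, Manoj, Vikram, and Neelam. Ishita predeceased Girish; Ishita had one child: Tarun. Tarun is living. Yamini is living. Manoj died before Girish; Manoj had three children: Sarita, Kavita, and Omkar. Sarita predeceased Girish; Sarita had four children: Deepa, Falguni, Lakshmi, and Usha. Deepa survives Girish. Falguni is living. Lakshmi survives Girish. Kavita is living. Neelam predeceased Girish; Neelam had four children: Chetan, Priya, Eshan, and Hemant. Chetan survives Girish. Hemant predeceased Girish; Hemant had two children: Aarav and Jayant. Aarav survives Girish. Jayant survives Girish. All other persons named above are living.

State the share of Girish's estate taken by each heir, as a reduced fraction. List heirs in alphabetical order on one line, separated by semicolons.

Rajiv, as surviving spouse, takes 1/4.
The remaining 3/4 passes to Girish's descendants per stirpes.
The 3/4 is divided into 5 equal shares of 3/20 among Ishita, Yamini, Manoj, Vikram, Neelam.
Ishita predeceased; the 3/20 allotted to Ishita's branch passes to Ishita's issue by representation.
Tarun is the sole taker at this level and receives the full 3/20.
Yamini is living and takes 3/20.
Manoj predeceased; the 3/20 allotted to Manoj's branch passes to Manoj's issue by representation.
The 3/20 is divided into 3 equal shares of 1/20 among Sarita, Kavita, Omkar.
Sarita predeceased; the 1/20 allotted to Sarita's branch passes to Sarita's issue by representation.
The 1/20 is divided into 4 equal shares of 1/80 among Deepa, Falguni, Lakshmi, Usha.
Deepa is living and takes 1/80.
Falguni is living and takes 1/80.
Lakshmi is living and takes 1/80.
Usha is living and takes 1/80.
Kavita is living and takes 1/20.
Omkar is living and takes 1/20.
Vikram is living and takes 3/20.
Neelam predeceased; the 3/20 allotted to Neelam's branch passes to Neelam's issue by representation.
The 3/20 is divided into 4 equal shares of 3/80 among Chetan, Priya, Eshan, Hemant.
Chetan is living and takes 3/80.
Priya is living and takes 3/80.
Eshan is living and takes 3/80.
Hemant predeceased; the 3/80 allotted to Hemant's branch passes to Hemant's issue by representation.
The 3/80 is divided into 2 equal shares of 3/160 among Aarav, Jayant.
Aarav is living and takes 3/160.
Jayant is living and takes 3/160.

Aarav 3/160; Chetan 3/80; Deepa 1/80; Eshan 3/80; Falguni 1/80; Jayant 3/160; Kavita 1/20; Lakshmi 1/80; Omkar 1/20; Priya 3/80; Rajiv 1/4; Tarun 3/20; Usha 1/80; Vikram 3/20; Yamini 3/20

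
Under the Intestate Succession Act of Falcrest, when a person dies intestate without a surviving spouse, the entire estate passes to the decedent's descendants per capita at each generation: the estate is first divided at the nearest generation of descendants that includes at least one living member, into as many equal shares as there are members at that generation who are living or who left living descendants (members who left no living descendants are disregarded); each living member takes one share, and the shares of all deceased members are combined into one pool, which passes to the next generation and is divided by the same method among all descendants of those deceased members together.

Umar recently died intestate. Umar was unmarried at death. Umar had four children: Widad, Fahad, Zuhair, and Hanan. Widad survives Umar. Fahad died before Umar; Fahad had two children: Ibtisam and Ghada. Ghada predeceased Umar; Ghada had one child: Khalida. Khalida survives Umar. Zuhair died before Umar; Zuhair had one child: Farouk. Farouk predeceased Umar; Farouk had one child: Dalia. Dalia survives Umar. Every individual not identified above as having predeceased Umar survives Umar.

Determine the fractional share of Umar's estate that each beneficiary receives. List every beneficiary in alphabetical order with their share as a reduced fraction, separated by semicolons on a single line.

Dalia 1/6; Hanan 1/4; Ibtisam 1/6; Khalida 1/6; Widad 1/4

There is no surviving spouse, so the entire estate passes to Umar's descendants per capita at each generation.
At generation 1 (Widad, Fahad, Zuhair, Hanan) there are 4 shares of (1)/4 = 1/4 each.
Living: Widad and Hanan — each takes 1/4.
Deceased: Fahad and Zuhair. Their combined 1/2 is pooled and carried to generation 2.
At generation 2 (Ibtisam, Ghada, Farouk) there are 3 shares of (1/2)/3 = 1/6 each.
Living: Ibtisam — each takes 1/6.
Deceased: Ghada and Farouk. Their combined 1/3 is pooled and carried to generation 3.
At generation 3 (Khalida, Dalia) there are 2 shares of (1/3)/2 = 1/6 each.
Living: Khalida and Dalia — each takes 1/6.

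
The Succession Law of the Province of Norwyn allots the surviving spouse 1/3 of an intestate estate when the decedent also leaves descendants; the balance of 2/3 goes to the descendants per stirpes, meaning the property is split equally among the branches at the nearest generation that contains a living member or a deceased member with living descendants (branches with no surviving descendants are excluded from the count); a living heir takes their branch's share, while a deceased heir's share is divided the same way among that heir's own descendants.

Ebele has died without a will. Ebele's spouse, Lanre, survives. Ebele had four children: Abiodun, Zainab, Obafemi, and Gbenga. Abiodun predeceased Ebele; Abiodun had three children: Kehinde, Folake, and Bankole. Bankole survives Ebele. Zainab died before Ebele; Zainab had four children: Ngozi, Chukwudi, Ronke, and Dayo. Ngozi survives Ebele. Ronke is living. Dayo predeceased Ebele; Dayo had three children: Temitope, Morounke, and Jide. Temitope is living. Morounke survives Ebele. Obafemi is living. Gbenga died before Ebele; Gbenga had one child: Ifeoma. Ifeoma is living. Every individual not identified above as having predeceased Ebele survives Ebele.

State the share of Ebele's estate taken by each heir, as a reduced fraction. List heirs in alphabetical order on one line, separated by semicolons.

Lanre, as surviving spouse, takes 1/3.
The remaining 2/3 passes to Ebele's descendants per stirpes.
The 2/3 is divided into 4 equal shares of 1/6 among Abiodun, Zainab, Obafemi, Gbenga.
Abiodun predeceased; the 1/6 allotted to Abiodun's branch passes to Abiodun's issue by representation.
The 1/6 is divided into 3 equal shares of 1/18 among Kehinde, Folake, Bankole.
Kehinde is living and takes 1/18.
Folake is living and takes 1/18.
Bankole is living and takes 1/18.
Zainab predeceased; the 1/6 allotted to Zainab's branch passes to Zainab's issue by representation.
The 1/6 is divided into 4 equal shares of 1/24 among Ngozi, Chukwudi, Ronke, Dayo.
Ngozi is living and takes 1/24.
Chukwudi is living and takes 1/24.
Ronke is living and takes 1/24.
Dayo predeceased; the 1/24 allotted to Dayo's branch passes to Dayo's issue by representation.
The 1/24 is divided into 3 equal shares of 1/72 among Temitope, Morounke, Jide.
Temitope is living and takes 1/72.
Morounke is living and takes 1/72.
Jide is living and takes 1/72.
Obafemi is living and takes 1/6.
Gbenga predeceased; the 1/6 allotted to Gbenga's branch passes to Gbenga's issue by representation.
Ifeoma is the sole taker at this level and receives the full 1/6.

Bankole 1/18; Chukwudi 1/24; Folake 1/18; Ifeoma 1/6; Jide 1/72; Kehinde 1/18; Lanre 1/3; Morounke 1/72; Ngozi 1/24; Obafemi 1/6; Ronke 1/24; Temitope 1/72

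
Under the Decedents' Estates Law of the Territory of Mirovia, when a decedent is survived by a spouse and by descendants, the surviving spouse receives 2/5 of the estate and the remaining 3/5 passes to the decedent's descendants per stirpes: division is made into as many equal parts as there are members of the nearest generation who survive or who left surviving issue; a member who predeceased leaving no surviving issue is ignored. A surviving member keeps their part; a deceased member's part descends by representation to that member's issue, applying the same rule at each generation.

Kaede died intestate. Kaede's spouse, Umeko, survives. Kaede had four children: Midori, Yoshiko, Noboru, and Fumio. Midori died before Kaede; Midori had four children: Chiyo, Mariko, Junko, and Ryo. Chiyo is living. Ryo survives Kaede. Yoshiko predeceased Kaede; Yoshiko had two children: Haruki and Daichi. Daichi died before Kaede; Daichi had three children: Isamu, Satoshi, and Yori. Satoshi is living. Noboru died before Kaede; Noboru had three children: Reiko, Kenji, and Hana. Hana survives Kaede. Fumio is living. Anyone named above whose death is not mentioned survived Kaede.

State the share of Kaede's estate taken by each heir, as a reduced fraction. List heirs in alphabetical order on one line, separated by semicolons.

Chiyo 3/80; Fumio 3/20; Hana 1/20; Haruki 3/40; Isamu 1/40; Junko 3/80; Kenji 1/20; Mariko 3/80; Reiko 1/20; Ryo 3/80; Satoshi 1/40; Umeko 2/5; Yori 1/40

Umeko, as surviving spouse, takes 2/5.
The remaining 3/5 passes to Kaede's descendants per stirpes.
The 3/5 is divided into 4 equal shares of 3/20 among Midori, Yoshiko, Noboru, Fumio.
Midori predeceased; the 3/20 allotted to Midori's branch passes to Midori's issue by representation.
The 3/20 is divided into 4 equal shares of 3/80 among Chiyo, Mariko, Junko, Ryo.
Chiyo is living and takes 3/80.
Mariko is living and takes 3/80.
Junko is living and takes 3/80.
Ryo is living and takes 3/80.
Yoshiko predeceased; the 3/20 allotted to Yoshiko's branch passes to Yoshiko's issue by representation.
The 3/20 is divided into 2 equal shares of 3/40 among Haruki, Daichi.
Haruki is living and takes 3/40.
Daichi predeceased; the 3/40 allotted to Daichi's branch passes to Daichi's issue by representation.
The 3/40 is divided into 3 equal shares of 1/40 among Isamu, Satoshi, Yori.
Isamu is living and takes 1/40.
Satoshi is living and takes 1/40.
Yori is living and takes 1/40.
Noboru predeceased; the 3/20 allotted to Noboru's branch passes to Noboru's issue by representation.
The 3/20 is divided into 3 equal shares of 1/20 among Reiko, Kenji, Hana.
Reiko is living and takes 1/20.
Kenji is living and takes 1/20.
Hana is living and takes 1/20.
Fumio is living and takes 3/20.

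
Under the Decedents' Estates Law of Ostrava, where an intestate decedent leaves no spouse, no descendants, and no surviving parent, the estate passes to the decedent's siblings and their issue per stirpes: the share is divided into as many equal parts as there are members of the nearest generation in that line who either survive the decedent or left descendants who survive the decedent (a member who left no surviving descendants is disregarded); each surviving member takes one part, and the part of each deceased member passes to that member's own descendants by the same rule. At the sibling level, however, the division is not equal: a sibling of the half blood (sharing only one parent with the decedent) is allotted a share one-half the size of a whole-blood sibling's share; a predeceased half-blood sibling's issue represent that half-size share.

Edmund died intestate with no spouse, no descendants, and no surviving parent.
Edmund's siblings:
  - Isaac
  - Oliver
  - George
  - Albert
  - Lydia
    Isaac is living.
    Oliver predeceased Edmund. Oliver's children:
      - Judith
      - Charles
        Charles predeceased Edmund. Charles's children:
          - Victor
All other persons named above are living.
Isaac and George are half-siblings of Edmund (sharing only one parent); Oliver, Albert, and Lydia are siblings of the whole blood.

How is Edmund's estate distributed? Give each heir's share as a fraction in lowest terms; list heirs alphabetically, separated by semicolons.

Albert 1/4; George 1/8; Isaac 1/8; Judith 1/8; Lydia 1/4; Victor 1/8

No spouse, descendants, or parent survives, so the estate passes to Edmund's siblings per stirpes.
Half-blood siblings count for one-half the weight of whole-blood siblings at the initial division.
Dividing 1 in proportion to weights (total weight 4): Isaac (weight 1/2) → 1/8; Oliver (weight 1) → 1/4; George (weight 1/2) → 1/8; Albert (weight 1) → 1/4; Lydia (weight 1) → 1/4.
Isaac is living and takes 1/8.
Oliver predeceased; the 1/4 allotted to Oliver's branch passes to Oliver's issue by representation.
The 1/4 is divided into 2 equal shares of 1/8 among Judith, Charles.
Judith is living and takes 1/8.
Charles predeceased; the 1/8 allotted to Charles's branch passes to Charles's issue by representation.
Victor is the sole taker at this level and receives the full 1/8.
George is living and takes 1/8.
Albert is living and takes 1/4.
Lydia is living and takes 1/4.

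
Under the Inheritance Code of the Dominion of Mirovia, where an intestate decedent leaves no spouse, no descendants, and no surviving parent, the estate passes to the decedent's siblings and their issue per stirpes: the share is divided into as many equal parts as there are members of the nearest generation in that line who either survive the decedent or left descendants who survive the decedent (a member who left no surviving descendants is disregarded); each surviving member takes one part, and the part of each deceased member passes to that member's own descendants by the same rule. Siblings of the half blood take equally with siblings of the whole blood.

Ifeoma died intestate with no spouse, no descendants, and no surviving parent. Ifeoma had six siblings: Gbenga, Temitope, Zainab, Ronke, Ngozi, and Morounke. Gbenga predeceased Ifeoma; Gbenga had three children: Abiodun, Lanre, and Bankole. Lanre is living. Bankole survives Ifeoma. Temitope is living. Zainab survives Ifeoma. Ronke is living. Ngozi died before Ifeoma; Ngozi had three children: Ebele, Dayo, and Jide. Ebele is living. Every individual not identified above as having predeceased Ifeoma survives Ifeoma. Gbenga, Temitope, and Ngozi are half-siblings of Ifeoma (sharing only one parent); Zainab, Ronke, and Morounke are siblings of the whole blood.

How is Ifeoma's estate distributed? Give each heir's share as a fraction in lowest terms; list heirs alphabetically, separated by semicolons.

No spouse, descendants, or parent survives, so the estate passes to Ifeoma's siblings per stirpes.
Half-blood and whole-blood siblings take equally under the stated rule.
The estate is divided into 6 equal shares of 1/6 among Gbenga, Temitope, Zainab, Ronke, Ngozi, Morounke.
Gbenga predeceased; the 1/6 allotted to Gbenga's branch passes to Gbenga's issue by representation.
The 1/6 is divided into 3 equal shares of 1/18 among Abiodun, Lanre, Bankole.
Abiodun is living and takes 1/18.
Lanre is living and takes 1/18.
Bankole is living and takes 1/18.
Temitope is living and takes 1/6.
Zainab is living and takes 1/6.
Ronke is living and takes 1/6.
Ngozi predeceased; the 1/6 allotted to Ngozi's branch passes to Ngozi's issue by representation.
The 1/6 is divided into 3 equal shares of 1/18 among Ebele, Dayo, Jide.
Ebele is living and takes 1/18.
Dayo is living and takes 1/18.
Jide is living and takes 1/18.
Morounke is living and takes 1/6.

Abiodun 1/18; Bankole 1/18; Dayo 1/18; Ebele 1/18; Jide 1/18; Lanre 1/18; Morounke 1/6; Ronke 1/6; Temitope 1/6; Zainab 1/6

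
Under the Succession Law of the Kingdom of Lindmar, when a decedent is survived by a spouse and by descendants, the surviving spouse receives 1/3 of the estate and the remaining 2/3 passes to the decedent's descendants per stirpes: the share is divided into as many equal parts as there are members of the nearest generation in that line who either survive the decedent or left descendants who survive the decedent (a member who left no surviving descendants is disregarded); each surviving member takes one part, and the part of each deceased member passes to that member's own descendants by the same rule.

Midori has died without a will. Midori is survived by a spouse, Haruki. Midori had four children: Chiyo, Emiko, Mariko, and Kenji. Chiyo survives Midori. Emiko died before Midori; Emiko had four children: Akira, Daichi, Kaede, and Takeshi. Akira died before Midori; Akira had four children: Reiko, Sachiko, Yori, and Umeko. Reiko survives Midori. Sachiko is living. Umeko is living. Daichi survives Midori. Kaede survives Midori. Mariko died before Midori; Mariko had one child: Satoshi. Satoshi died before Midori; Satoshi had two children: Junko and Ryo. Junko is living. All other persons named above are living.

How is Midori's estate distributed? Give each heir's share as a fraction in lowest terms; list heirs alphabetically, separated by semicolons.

Chiyo 1/6; Daichi 1/24; Haruki 1/3; Junko 1/12; Kaede 1/24; Kenji 1/6; Reiko 1/96; Ryo 1/12; Sachiko 1/96; Takeshi 1/24; Umeko 1/96; Yori 1/96

Haruki, as surviving spouse, takes 1/3.
The remaining 2/3 passes to Midori's descendants per stirpes.
The 2/3 is divided into 4 equal shares of 1/6 among Chiyo, Emiko, Mariko, Kenji.
Chiyo is living and takes 1/6.
Emiko predeceased; the 1/6 allotted to Emiko's branch passes to Emiko's issue by representation.
The 1/6 is divided into 4 equal shares of 1/24 among Akira, Daichi, Kaede, Takeshi.
Akira predeceased; the 1/24 allotted to Akira's branch passes to Akira's issue by representation.
The 1/24 is divided into 4 equal shares of 1/96 among Reiko, Sachiko, Yori, Umeko.
Reiko is living and takes 1/96.
Sachiko is living and takes 1/96.
Yori is living and takes 1/96.
Umeko is living and takes 1/96.
Daichi is living and takes 1/24.
Kaede is living and takes 1/24.
Takeshi is living and takes 1/24.
Mariko predeceased; the 1/6 allotted to Mariko's branch passes to Mariko's issue by representation.
Satoshi's line is the sole branch at this level, so the full 1/6 passes to Satoshi's issue by representation.
The 1/6 is divided into 2 equal shares of 1/12 among Junko, Ryo.
Junko is living and takes 1/12.
Ryo is living and takes 1/12.
Kenji is living and takes 1/6.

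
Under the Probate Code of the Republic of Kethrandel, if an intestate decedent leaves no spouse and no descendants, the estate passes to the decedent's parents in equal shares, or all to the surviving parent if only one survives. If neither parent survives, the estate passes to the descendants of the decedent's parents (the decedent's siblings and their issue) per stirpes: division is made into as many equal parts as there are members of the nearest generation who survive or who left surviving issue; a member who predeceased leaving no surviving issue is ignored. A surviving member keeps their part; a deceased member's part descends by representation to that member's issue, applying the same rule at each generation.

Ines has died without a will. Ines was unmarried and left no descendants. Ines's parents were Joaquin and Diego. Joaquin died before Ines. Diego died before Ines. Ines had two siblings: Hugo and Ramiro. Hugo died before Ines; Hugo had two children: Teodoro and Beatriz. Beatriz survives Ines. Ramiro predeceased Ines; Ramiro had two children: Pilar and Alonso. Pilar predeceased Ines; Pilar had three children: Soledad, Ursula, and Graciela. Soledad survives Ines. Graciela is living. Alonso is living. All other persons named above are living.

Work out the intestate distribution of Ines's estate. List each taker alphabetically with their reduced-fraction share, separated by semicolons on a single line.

Neither parent survives and there are no descendants, so the estate passes to Ines's siblings and their issue per stirpes.
The estate is divided into 2 equal shares of 1/2 among Hugo, Ramiro.
Hugo predeceased; the 1/2 allotted to Hugo's branch passes to Hugo's issue by representation.
The 1/2 is divided into 2 equal shares of 1/4 among Teodoro, Beatriz.
Teodoro is living and takes 1/4.
Beatriz is living and takes 1/4.
Ramiro predeceased; the 1/2 allotted to Ramiro's branch passes to Ramiro's issue by representation.
The 1/2 is divided into 2 equal shares of 1/4 among Pilar, Alonso.
Pilar predeceased; the 1/4 allotted to Pilar's branch passes to Pilar's issue by representation.
The 1/4 is divided into 3 equal shares of 1/12 among Soledad, Ursula, Graciela.
Soledad is living and takes 1/12.
Ursula is living and takes 1/12.
Graciela is living and takes 1/12.
Alonso is living and takes 1/4.

Alonso 1/4; Beatriz 1/4; Graciela 1/12; Soledad 1/12; Teodoro 1/4; Ursula 1/12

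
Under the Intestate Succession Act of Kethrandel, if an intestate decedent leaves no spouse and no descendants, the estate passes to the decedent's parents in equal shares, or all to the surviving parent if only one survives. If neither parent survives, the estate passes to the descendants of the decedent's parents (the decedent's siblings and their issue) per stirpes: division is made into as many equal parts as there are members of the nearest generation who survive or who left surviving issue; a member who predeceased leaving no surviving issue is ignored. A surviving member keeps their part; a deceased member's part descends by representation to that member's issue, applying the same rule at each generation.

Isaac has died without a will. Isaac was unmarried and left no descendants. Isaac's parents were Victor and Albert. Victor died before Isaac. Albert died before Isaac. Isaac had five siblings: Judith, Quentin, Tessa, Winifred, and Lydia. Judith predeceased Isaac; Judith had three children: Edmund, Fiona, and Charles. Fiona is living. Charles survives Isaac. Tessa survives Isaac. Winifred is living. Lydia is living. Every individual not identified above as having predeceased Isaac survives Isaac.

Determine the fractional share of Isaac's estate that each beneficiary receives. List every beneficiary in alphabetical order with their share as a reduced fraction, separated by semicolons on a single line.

Neither parent survives and there are no descendants, so the estate passes to Isaac's siblings and their issue per stirpes.
The estate is divided into 5 equal shares of 1/5 among Judith, Quentin, Tessa, Winifred, Lydia.
Judith predeceased; the 1/5 allotted to Judith's branch passes to Judith's issue by representation.
The 1/5 is divided into 3 equal shares of 1/15 among Edmund, Fiona, Charles.
Edmund is living and takes 1/15.
Fiona is living and takes 1/15.
Charles is living and takes 1/15.
Quentin is living and takes 1/5.
Tessa is living and takes 1/5.
Winifred is living and takes 1/5.
Lydia is living and takes 1/5.

Charles 1/15; Edmund 1/15; Fiona 1/15; Lydia 1/5; Quentin 1/5; Tessa 1/5; Winifred 1/5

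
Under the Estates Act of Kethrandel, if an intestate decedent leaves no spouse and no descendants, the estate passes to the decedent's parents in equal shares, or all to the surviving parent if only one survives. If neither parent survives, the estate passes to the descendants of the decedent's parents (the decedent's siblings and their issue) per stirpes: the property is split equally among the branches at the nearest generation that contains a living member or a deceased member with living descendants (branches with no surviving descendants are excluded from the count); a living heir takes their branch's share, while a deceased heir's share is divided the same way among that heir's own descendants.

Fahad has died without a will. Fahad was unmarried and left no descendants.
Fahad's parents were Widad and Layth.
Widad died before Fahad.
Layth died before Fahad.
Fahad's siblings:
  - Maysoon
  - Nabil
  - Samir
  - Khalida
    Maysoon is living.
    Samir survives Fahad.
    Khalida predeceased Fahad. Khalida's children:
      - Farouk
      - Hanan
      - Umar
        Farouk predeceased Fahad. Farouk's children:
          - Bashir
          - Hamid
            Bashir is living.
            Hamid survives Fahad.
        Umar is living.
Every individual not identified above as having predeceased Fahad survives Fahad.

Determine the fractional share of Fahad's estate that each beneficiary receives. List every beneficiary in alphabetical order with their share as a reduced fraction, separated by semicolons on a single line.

Neither parent survives and there are no descendants, so the estate passes to Fahad's siblings and their issue per stirpes.
The estate is divided into 4 equal shares of 1/4 among Maysoon, Nabil, Samir, Khalida.
Maysoon is living and takes 1/4.
Nabil is living and takes 1/4.
Samir is living and takes 1/4.
Khalida predeceased; the 1/4 allotted to Khalida's branch passes to Khalida's issue by representation.
The 1/4 is divided into 3 equal shares of 1/12 among Farouk, Hanan, Umar.
Farouk predeceased; the 1/12 allotted to Farouk's branch passes to Farouk's issue by representation.
The 1/12 is divided into 2 equal shares of 1/24 among Bashir, Hamid.
Bashir is living and takes 1/24.
Hamid is living and takes 1/24.
Hanan is living and takes 1/12.
Umar is living and takes 1/12.

Bashir 1/24; Hamid 1/24; Hanan 1/12; Maysoon 1/4; Nabil 1/4; Samir 1/4; Umar 1/12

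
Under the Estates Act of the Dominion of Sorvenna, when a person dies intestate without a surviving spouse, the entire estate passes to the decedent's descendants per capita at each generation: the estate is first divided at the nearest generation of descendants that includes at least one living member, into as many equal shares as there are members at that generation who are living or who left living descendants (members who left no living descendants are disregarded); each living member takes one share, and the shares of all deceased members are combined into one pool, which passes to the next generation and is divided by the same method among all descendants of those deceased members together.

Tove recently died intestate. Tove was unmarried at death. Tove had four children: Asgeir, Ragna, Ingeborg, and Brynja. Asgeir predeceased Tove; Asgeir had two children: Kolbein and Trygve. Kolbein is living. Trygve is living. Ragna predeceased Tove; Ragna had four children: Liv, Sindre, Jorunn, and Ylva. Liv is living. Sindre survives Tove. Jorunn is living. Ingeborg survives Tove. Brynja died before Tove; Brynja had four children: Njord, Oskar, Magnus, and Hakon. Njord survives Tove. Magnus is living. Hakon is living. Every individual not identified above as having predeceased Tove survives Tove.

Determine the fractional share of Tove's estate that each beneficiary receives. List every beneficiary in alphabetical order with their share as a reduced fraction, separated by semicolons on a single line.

Hakon 3/40; Ingeborg 1/4; Jorunn 3/40; Kolbein 3/40; Liv 3/40; Magnus 3/40; Njord 3/40; Oskar 3/40; Sindre 3/40; Trygve 3/40; Ylva 3/40

There is no surviving spouse, so the entire estate passes to Tove's descendants per capita at each generation.
At generation 1 (Asgeir, Ragna, Ingeborg, Brynja) there are 4 shares of (1)/4 = 1/4 each.
Living: Ingeborg — each takes 1/4.
Deceased: Asgeir, Ragna, and Brynja. Their combined 3/4 is pooled and carried to generation 2.
At generation 2 (Kolbein, Trygve, Liv, Sindre, Jorunn, Ylva, Njord, Oskar, Magnus, Hakon) there are 10 shares of (3/4)/10 = 3/40 each.
Living: Kolbein, Trygve, Liv, Sindre, Jorunn, Ylva, Njord, Oskar, Magnus, and Hakon — each takes 3/40.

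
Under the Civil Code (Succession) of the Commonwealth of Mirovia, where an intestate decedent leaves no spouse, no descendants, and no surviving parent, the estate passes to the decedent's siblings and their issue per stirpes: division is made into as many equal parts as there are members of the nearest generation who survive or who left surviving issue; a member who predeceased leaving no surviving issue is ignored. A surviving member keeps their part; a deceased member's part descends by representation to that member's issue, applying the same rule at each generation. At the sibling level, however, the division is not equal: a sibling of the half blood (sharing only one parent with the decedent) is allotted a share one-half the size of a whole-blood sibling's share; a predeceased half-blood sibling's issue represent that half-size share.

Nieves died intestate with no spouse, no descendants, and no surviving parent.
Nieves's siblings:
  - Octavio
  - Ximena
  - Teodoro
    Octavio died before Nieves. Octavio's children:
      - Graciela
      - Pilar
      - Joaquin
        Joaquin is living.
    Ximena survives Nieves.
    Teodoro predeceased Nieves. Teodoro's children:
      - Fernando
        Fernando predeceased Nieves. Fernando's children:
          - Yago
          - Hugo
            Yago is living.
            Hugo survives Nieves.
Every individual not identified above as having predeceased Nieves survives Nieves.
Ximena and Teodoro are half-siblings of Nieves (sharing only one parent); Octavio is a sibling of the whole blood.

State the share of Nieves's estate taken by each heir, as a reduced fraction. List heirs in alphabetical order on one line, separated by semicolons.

No spouse, descendants, or parent survives, so the estate passes to Nieves's siblings per stirpes.
Half-blood siblings count for one-half the weight of whole-blood siblings at the initial division.
Dividing 1 in proportion to weights (total weight 2): Octavio (weight 1) → 1/2; Ximena (weight 1/2) → 1/4; Teodoro (weight 1/2) → 1/4.
Octavio predeceased; the 1/2 allotted to Octavio's branch passes to Octavio's issue by representation.
The 1/2 is divided into 3 equal shares of 1/6 among Graciela, Pilar, Joaquin.
Graciela is living and takes 1/6.
Pilar is living and takes 1/6.
Joaquin is living and takes 1/6.
Ximena is living and takes 1/4.
Teodoro predeceased; the 1/4 allotted to Teodoro's branch passes to Teodoro's issue by representation.
Fernando's line is the sole branch at this level, so the full 1/4 passes to Fernando's issue by representation.
The 1/4 is divided into 2 equal shares of 1/8 among Yago, Hugo.
Yago is living and takes 1/8.
Hugo is living and takes 1/8.

Graciela 1/6; Hugo 1/8; Joaquin 1/6; Pilar 1/6; Ximena 1/4; Yago 1/8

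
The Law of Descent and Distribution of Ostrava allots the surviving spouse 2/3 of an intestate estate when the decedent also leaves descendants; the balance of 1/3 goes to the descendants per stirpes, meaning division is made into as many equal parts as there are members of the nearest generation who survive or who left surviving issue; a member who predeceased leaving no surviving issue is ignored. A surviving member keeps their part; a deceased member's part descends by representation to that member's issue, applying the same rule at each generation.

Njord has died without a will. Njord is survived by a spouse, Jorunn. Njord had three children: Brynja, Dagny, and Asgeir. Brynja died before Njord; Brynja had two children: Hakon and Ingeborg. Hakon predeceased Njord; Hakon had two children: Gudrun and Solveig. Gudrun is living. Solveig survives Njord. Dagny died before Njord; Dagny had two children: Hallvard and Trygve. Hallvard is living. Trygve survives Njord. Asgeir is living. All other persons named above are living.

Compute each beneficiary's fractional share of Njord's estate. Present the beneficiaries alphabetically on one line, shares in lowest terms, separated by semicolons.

Asgeir 1/9; Gudrun 1/36; Hallvard 1/18; Ingeborg 1/18; Jorunn 2/3; Solveig 1/36; Trygve 1/18

Jorunn, as surviving spouse, takes 2/3.
The remaining 1/3 passes to Njord's descendants per stirpes.
The 1/3 is divided into 3 equal shares of 1/9 among Brynja, Dagny, Asgeir.
Brynja predeceased; the 1/9 allotted to Brynja's branch passes to Brynja's issue by representation.
The 1/9 is divided into 2 equal shares of 1/18 among Hakon, Ingeborg.
Hakon predeceased; the 1/18 allotted to Hakon's branch passes to Hakon's issue by representation.
The 1/18 is divided into 2 equal shares of 1/36 among Gudrun, Solveig.
Gudrun is living and takes 1/36.
Solveig is living and takes 1/36.
Ingeborg is living and takes 1/18.
Dagny predeceased; the 1/9 allotted to Dagny's branch passes to Dagny's issue by representation.
The 1/9 is divided into 2 equal shares of 1/18 among Hallvard, Trygve.
Hallvard is living and takes 1/18.
Trygve is living and takes 1/18.
Asgeir is living and takes 1/9.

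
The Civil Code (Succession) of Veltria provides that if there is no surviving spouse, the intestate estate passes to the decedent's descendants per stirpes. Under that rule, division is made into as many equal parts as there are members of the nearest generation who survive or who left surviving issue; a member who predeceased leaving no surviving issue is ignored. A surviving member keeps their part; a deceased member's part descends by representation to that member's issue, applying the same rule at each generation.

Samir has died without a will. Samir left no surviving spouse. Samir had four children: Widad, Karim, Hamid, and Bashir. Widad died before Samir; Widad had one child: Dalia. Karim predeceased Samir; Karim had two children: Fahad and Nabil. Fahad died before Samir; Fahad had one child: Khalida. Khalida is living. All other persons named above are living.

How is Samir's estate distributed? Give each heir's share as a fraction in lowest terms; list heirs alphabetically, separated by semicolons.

There is no surviving spouse, so the entire estate passes to Samir's descendants per stirpes.
The estate is divided into 4 equal shares of 1/4 among Widad, Karim, Hamid, Bashir.
Widad predeceased; the 1/4 allotted to Widad's branch passes to Widad's issue by representation.
Dalia is the sole taker at this level and receives the full 1/4.
Karim predeceased; the 1/4 allotted to Karim's branch passes to Karim's issue by representation.
The 1/4 is divided into 2 equal shares of 1/8 among Fahad, Nabil.
Fahad predeceased; the 1/8 allotted to Fahad's branch passes to Fahad's issue by representation.
Khalida is the sole taker at this level and receives the full 1/8.
Nabil is living and takes 1/8.
Hamid is living and takes 1/4.
Bashir is living and takes 1/4.

Bashir 1/4; Dalia 1/4; Hamid 1/4; Khalida 1/8; Nabil 1/8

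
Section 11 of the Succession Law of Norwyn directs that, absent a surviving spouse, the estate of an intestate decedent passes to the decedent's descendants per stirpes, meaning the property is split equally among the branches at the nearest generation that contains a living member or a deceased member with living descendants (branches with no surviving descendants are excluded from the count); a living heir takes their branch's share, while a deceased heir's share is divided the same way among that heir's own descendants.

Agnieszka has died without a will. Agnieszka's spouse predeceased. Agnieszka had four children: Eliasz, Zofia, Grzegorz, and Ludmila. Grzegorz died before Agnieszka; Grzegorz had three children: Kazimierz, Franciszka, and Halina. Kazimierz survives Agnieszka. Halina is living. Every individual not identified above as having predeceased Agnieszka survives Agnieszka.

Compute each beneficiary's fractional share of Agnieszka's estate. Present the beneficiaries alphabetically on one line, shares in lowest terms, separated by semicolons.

Eliasz 1/4; Franciszka 1/12; Halina 1/12; Kazimierz 1/12; Ludmila 1/4; Zofia 1/4

There is no surviving spouse, so the entire estate passes to Agnieszka's descendants per stirpes.
The estate is divided into 4 equal shares of 1/4 among Eliasz, Zofia, Grzegorz, Ludmila.
Eliasz is living and takes 1/4.
Zofia is living and takes 1/4.
Grzegorz predeceased; the 1/4 allotted to Grzegorz's branch passes to Grzegorz's issue by representation.
The 1/4 is divided into 3 equal shares of 1/12 among Kazimierz, Franciszka, Halina.
Kazimierz is living and takes 1/12.
Franciszka is living and takes 1/12.
Halina is living and takes 1/12.
Ludmila is living and takes 1/4.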